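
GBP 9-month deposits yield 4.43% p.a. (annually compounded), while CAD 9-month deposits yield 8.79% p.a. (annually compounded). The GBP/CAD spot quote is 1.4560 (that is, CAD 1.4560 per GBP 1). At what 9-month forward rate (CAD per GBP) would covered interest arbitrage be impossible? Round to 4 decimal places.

1.5014

T = 9/12 years.
CAD growth factor: (1 + 0.0879)^(9/12) = 1.0652259.
GBP accumulates by (1 + 0.0443)^(9/12) = 1.0330443.
Forward (CAD per GBP) = 1.456 × 1.0652259 / 1.0330443 = 1.501358.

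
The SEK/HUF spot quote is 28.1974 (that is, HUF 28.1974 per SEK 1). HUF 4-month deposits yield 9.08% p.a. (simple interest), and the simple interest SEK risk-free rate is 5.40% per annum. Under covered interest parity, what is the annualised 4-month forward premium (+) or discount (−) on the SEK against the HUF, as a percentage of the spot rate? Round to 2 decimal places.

T = 4/12 years.
F = S · g_HUF/g_SEK = 28.1974 × 1.0302667/1.018000 = 28.5371731.
(F − S)/S ÷ T = (28.5371731 − 28.1974)/28.1974/(4/12) = 0.036149 → 3.61%.

+3.61%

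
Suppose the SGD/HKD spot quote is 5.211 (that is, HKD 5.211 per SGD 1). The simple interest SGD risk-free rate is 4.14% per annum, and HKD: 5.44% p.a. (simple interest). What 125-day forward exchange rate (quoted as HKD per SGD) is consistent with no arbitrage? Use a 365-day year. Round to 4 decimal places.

5.2339

T = 125/365 years.
HKD accumulates by 1 + 0.0544×125/365 = 1.0186301.
Growth of 1 SGD over T: 1 + 0.0414×125/365 = 1.0141781.
CIP: F = S · (grow HKD)/(grow SGD) = 5.211 × 1.0186301/1.0141781 = 5.233875 HKD per SGD.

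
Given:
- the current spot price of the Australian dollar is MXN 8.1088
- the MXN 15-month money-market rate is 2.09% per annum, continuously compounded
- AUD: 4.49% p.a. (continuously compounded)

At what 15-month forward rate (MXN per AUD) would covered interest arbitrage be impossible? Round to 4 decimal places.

T = 15/12 years.
MXN accumulates by e^(0.0209×15/12) = 1.0264692.
AUD growth factor: e^(0.0449×15/12) = 1.0577299.
CIP: F = S · (grow MXN)/(grow AUD) = 8.1088 × 1.0264692/1.0577299 = 7.869148 MXN per AUD.

7.8691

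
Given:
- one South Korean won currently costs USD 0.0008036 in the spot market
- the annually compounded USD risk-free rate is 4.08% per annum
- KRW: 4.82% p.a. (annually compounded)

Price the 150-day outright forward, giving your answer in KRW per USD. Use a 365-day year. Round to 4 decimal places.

T = 150/365 years.
USD growth factor: (1 + 0.0408)^(150/365) = 1.0165698847.
KRW accumulates by (1 + 0.0482)^(150/365) = 1.0195339865.
Forward (USD per KRW) = 0.0008036 × 1.0165698847 / 1.0195339865 = 0.0008012636853.
Quoted the other way: 1/0.0008012636853 = 1248.0286 KRW per USD.

1248.0286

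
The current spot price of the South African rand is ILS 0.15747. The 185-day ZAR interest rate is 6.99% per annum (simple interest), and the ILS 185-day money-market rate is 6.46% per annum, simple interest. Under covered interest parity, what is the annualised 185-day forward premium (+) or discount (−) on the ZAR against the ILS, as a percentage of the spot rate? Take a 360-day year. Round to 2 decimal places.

T = 185/360 years.
CIP forward (ILS per ZAR) = 0.15747 × 1.0331972/1.0359208 = 0.15705599.
(F − S)/S ÷ T = (0.15705599 − 0.15747)/0.15747/(185/360) = -0.005116 → -0.51%.

-0.51%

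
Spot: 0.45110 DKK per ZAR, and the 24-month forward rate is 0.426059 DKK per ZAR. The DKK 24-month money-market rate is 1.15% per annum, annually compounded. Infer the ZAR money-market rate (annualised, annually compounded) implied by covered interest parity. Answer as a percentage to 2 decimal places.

4.08%

T = 2 years.
CIP gives F = S · g_DKK/g_ZAR, so g_DKK/g_ZAR = 0.426059/0.4511 = 0.9444890.
The DKK side grows by (1 + 0.0115)^2 = 1.0231323.
So the ZAR growth factor = 1.0832654.
Annualise: 1.0832654^(1/2) − 1 = 0.040800 = 4.08%.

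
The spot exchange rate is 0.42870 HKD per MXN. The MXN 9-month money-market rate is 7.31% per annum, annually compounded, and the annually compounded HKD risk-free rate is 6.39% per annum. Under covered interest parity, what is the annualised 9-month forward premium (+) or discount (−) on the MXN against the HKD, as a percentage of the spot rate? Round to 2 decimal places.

-0.86%

T = 9/12 years.
No-arbitrage forward: 0.4287 × 1.047552 / 1.0543387 = 0.42594049 HKD/MXN.
(F − S)/S ÷ T = (0.42594049 − 0.4287)/0.4287/(9/12) = -0.008583 → -0.86%.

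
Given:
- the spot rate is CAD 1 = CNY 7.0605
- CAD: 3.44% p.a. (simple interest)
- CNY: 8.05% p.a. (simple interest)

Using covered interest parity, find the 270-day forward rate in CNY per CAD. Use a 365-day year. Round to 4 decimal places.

7.2953

T = 270/365 years.
CNY accumulates by 1 + 0.0805×270/365 = 1.0595479.
CAD growth factor: 1 + 0.0344×270/365 = 1.0254466.
Forward (CNY per CAD) = 7.0605 × 1.0595479 / 1.0254466 = 7.295297.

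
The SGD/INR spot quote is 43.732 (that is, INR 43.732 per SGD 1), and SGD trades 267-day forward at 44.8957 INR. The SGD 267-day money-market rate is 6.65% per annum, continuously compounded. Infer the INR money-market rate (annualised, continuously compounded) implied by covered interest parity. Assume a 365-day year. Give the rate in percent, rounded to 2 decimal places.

10.24%

T = 267/365 years.
F/S = 44.8957/43.732 = 1.0266098 = (growth of INR) / (growth of SGD).
SGD growth factor: e^(0.0665×267/365) = 1.0498478.
Hence g_INR = 1.077784.
r = ln(1.077784)/(267/365) = 0.102401 → 10.24%.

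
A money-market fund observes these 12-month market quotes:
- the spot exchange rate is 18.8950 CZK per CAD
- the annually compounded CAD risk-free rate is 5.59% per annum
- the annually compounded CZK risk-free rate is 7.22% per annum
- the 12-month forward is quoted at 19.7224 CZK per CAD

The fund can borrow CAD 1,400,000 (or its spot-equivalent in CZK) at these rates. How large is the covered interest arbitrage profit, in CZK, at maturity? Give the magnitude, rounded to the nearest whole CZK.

CZK 791,928

T = 1 year.
Keep in CAD, deliver into the forward: 1,400,000·1.055900·19.7224 = CZK 29,154,835.02.
Swap to CZK now, deposit: 1,400,000·18.8950·1.072200 = CZK 28,362,906.60.
The quoted forward overvalues CAD, so borrow CZK, buy CAD at spot, deposit the CAD at 5.59%, and sell the proceeds forward at 19.7224.
The gap between the two covered legs is CZK 791,928.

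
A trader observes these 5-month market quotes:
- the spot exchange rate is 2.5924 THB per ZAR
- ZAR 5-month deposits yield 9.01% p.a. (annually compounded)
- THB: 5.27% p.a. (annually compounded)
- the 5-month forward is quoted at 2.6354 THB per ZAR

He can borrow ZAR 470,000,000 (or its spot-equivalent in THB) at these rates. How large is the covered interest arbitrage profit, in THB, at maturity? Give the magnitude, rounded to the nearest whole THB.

T = 5/12 years.
Keep in ZAR, deliver into the forward: 470,000,000·1.036599451853·2.6354 = THB 1,283,971,471.84.
Swap to THB now, deposit: 470,000,000·2.5924·1.021629895224 = THB 1,244,782,469.98.
The quoted forward overvalues ZAR, so borrow THB, buy ZAR at spot, deposit the ZAR at 9.01%, and sell the proceeds forward at 2.6354.
Profit = 1,283,971,471.84 − 1,244,782,469.98 = THB 39,189,002.

THB 39,189,002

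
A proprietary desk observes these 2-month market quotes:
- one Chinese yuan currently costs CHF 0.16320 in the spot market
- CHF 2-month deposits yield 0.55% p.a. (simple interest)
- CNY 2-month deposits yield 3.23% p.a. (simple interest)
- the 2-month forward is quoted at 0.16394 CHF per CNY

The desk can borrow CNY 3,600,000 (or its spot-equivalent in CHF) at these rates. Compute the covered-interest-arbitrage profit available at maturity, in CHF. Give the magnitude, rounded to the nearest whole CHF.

T = 2/12 years.
Route A — deposit CNY, sell forward: 3,600,000 × 1.00538333 × 0.16394 = CHF 593,361.16.
Route B — convert at spot, deposit CHF: 3,600,000 × 0.16320 × 1.00091667 = CHF 588,058.56.
The quoted forward overvalues CNY, so borrow CHF, buy CNY at spot, deposit the CNY at 3.23%, and sell the proceeds forward at 0.16394.
Profit = 593,361.16 − 588,058.56 = CHF 5,303.

CHF 5,303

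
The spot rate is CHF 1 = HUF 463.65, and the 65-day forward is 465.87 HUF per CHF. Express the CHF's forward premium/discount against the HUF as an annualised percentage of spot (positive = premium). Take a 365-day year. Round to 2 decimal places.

T = 65/365 years.
(F − S)/S = (465.87 − 463.65)/463.65 = 0.0047881.
×(1/T) gives 2.69% p.a.

+2.69%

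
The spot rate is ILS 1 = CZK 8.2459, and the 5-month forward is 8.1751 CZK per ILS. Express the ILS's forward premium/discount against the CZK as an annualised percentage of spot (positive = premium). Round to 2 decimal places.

-2.06%

T = 5/12 years.
Period premium: (8.1751 − 8.2459)/8.2459 = -0.0085861.
×(1/T) gives -2.06% p.a.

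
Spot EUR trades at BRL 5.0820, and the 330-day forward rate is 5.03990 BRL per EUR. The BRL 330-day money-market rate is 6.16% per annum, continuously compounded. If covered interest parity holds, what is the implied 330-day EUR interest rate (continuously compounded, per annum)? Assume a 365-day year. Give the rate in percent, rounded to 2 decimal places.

T = 330/365 years.
F/S = 5.0399/5.082 = 0.9917159 = (growth of BRL) / (growth of EUR).
The BRL side grows by e^(0.0616×330/365) = 1.0572732.
Hence g_EUR = 1.0661049.
Take logs: ln 1.0661049 / (330/365) = 0.070801, so 7.08%.

7.08%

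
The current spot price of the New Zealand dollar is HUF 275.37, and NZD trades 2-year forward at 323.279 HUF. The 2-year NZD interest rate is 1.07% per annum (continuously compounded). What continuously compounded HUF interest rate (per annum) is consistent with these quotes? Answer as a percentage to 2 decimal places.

T = 2 years.
By CIP, F/S equals the HUF-to-NZD growth ratio: 323.279/275.37 = 1.1739805.
NZD growth factor: e^(0.0107×2) = 1.0216306.
Hence g_HUF = 1.1993744.
Take logs: ln 1.1993744 / 2 = 0.090900, so 9.09%.

9.09%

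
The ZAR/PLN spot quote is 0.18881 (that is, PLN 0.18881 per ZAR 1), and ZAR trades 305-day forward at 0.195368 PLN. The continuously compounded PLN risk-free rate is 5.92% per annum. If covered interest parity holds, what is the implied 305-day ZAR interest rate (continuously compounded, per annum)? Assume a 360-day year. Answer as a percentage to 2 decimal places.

T = 305/360 years.
CIP gives F = S · g_PLN/g_ZAR, so g_PLN/g_ZAR = 0.195368/0.18881 = 1.0347333.
PLN growth factor: e^(0.0592×305/360) = 1.0514346.
That pins the ZAR growth at 1.0161407.
Take logs: ln 1.0161407 / (305/360) = 0.018899, so 1.89%.

1.89%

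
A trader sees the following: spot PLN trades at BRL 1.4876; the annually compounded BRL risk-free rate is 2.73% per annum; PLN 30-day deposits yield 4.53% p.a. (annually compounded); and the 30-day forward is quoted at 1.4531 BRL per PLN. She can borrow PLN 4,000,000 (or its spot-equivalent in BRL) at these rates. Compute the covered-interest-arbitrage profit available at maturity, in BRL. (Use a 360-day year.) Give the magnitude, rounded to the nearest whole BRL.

BRL 129,872

T = 30/360 years.
Invest the PLN and cover forward: 4,000,000 × 1.003698818 × 1.4531 = BRL 5,833,899.01.
Convert at spot and invest in BRL: 4,000,000 × 1.4876 × 1.002247021 = BRL 5,963,770.67.
The quoted forward undervalues PLN, so borrow PLN, convert to BRL at spot, deposit the BRL at 2.73%, and buy PLN forward at 1.4531 to cover the loan.
Profit = 5,963,770.67 − 5,833,899.01 = BRL 129,872.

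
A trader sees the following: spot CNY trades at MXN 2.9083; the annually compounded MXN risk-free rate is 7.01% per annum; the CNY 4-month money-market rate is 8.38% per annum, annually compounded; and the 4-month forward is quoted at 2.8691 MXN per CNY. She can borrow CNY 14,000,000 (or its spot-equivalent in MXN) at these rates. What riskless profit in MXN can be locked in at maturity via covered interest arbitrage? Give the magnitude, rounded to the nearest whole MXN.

MXN 386,748

T = 4/12 years.
Invest the CNY and cover forward: 14,000,000 × 1.0271874759 × 2.8691 = MXN 41,259,450.22.
Convert at spot and invest in MXN: 14,000,000 × 2.9083 × 1.022840984 = MXN 41,646,198.07.
The quoted forward undervalues CNY, so borrow CNY, convert to MXN at spot, deposit the MXN at 7.01%, and buy CNY forward at 2.8691 to cover the loan.
Arbitrage profit = |41,259,450.22 − 41,646,198.07| = MXN 386,748.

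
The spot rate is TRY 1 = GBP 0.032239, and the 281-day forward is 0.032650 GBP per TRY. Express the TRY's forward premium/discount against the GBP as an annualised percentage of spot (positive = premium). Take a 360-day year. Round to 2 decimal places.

+1.63%

T = 281/360 years.
TRY trades forward at +1.27485% vs spot over the period.
×(1/T) gives 1.63% p.a.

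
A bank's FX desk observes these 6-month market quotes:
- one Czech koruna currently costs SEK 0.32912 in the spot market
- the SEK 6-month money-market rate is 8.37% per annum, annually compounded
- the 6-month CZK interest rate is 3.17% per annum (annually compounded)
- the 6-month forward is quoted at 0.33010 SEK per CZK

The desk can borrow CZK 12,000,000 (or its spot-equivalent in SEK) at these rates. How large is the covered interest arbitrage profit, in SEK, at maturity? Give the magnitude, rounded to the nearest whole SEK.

SEK 87,908

T = 6/12 years.
Invest the CZK and cover forward: 12,000,000 × 1.015726341 × 0.33010 = SEK 4,023,495.18.
Convert at spot and invest in SEK: 12,000,000 × 0.32912 × 1.041009126 = SEK 4,111,403.08.
The quoted forward undervalues CZK, so borrow CZK, convert to SEK at spot, deposit the SEK at 8.37%, and buy CZK forward at 0.33010 to cover the loan.
Profit = 4,111,403.08 − 4,023,495.18 = SEK 87,908.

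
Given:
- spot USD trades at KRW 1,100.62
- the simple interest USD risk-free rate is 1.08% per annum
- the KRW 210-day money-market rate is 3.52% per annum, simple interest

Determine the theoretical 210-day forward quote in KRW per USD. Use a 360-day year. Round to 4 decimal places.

T = 210/360 years.
KRW accumulates by 1 + 0.0352×210/360 = 1.0205333333.
USD accumulates by 1 + 0.0108×210/360 = 1.006300.
Forward (KRW per USD) = 1100.62 × 1.0205333333 / 1.006300 = 1116.187417.

1116.1874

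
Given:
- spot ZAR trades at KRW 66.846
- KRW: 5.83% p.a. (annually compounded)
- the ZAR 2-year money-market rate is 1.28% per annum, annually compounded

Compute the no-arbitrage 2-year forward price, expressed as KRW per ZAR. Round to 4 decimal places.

72.9870

T = 2 years.
KRW accumulates by (1 + 0.0583)^2 = 1.11999889.
ZAR growth factor: (1 + 0.0128)^2 = 1.02576384.
Forward (KRW per ZAR) = 66.846 × 1.11999889 / 1.02576384 = 72.987020.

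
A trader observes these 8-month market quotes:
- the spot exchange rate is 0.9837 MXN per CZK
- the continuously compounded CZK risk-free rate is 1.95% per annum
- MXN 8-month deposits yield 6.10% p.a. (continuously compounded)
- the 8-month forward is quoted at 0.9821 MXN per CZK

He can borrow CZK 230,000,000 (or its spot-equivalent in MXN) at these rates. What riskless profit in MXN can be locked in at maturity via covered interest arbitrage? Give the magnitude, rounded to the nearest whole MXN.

MXN 6,802,871

T = 8/12 years.
Invest the CZK and cover forward: 230,000,000 × 1.01308486736 × 0.9821 = MXN 228,838,649.09.
Convert at spot and invest in MXN: 230,000,000 × 0.9837 × 1.04150487938 = MXN 235,641,520.46.
The quoted forward undervalues CZK, so borrow CZK, convert to MXN at spot, deposit the MXN at 6.10%, and buy CZK forward at 0.9821 to cover the loan.
Arbitrage profit = |228,838,649.09 − 235,641,520.46| = MXN 6,802,871.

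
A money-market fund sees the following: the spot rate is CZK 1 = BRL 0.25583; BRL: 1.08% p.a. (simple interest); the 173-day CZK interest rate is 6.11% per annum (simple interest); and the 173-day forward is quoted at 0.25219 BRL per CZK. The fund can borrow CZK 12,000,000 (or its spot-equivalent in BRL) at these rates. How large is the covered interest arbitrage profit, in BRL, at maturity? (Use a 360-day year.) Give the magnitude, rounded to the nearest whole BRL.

T = 173/360 years.
Invest the CZK and cover forward: 12,000,000 × 1.029361944 × 0.25219 = BRL 3,115,137.46.
Convert at spot and invest in BRL: 12,000,000 × 0.25583 × 1.005190 = BRL 3,085,893.09.
The quoted forward overvalues CZK, so borrow BRL, buy CZK at spot, deposit the CZK at 6.11%, and sell the proceeds forward at 0.25219.
Profit = 3,115,137.46 − 3,085,893.09 = BRL 29,244.

BRL 29,244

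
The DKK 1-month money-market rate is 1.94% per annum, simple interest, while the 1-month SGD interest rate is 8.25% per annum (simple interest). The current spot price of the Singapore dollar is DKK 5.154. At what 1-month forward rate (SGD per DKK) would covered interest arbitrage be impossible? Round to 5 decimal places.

T = 1/12 years.
DKK accumulates by 1 + 0.0194×1/12 = 1.0016167.
SGD accumulates by 1 + 0.0825×1/12 = 1.006875.
Forward (DKK per SGD) = 5.154 × 1.0016167 / 1.006875 = 5.127084.
Quoted the other way: 1/5.127084 = 0.19504 SGD per DKK.

0.19504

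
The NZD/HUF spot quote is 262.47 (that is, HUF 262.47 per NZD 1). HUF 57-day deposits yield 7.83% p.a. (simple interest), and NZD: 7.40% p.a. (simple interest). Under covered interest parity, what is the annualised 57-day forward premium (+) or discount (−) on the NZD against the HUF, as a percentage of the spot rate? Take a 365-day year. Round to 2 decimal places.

+0.43%

T = 57/365 years.
CIP forward (HUF per NZD) = 262.47 × 1.0122277/1.0115562 = 262.64424.
Annualised premium = (F − S)/S × (1/T) = (262.64424 − 262.47)/262.47 ÷ (57/365) = 0.43%.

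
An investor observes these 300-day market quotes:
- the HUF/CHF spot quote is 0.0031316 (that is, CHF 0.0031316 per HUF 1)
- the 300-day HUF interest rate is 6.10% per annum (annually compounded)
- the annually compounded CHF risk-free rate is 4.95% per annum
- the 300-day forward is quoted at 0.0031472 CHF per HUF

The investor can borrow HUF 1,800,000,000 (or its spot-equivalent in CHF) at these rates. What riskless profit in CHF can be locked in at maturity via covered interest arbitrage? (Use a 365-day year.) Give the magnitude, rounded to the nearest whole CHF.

T = 300/365 years.
Route A — deposit HUF, sell forward: 1,800,000,000 × 1.049870982 × 0.0031472 = CHF 5,947,477.12.
Route B — convert at spot, deposit CHF: 1,800,000,000 × 0.0031316 × 1.040509006 = CHF 5,865,224.41.
The quoted forward overvalues HUF, so borrow CHF, buy HUF at spot, deposit the HUF at 6.10%, and sell the proceeds forward at 0.0031472.
Profit = 5,947,477.12 − 5,865,224.41 = CHF 82,253.

CHF 82,253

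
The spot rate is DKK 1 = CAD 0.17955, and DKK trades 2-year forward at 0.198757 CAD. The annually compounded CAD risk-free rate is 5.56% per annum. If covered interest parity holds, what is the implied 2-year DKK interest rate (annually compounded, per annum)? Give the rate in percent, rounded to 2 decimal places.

0.33%

T = 2 years.
By CIP, F/S equals the CAD-to-DKK growth ratio: 0.198757/0.17955 = 1.1069730.
The CAD side grows by (1 + 0.0556)^2 = 1.1142914.
So the DKK growth factor = 1.0066112.
r = 1.0066112^(1/2) − 1 = 0.003300 → 0.33%.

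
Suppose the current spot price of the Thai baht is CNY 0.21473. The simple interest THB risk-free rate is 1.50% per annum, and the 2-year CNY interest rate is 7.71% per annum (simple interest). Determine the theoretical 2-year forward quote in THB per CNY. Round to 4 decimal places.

T = 2 years.
Growth of 1 CNY over T: 1 + 0.0771×2 = 1.154200.
THB growth factor: 1 + 0.0150×2 = 1.030000.
CIP: F = S · (grow CNY)/(grow THB) = 0.21473 × 1.154200/1.030000 = 0.2406227 CNY per THB.
Invert for THB per CNY: 1 / 0.2406227 = 4.1559.

4.1559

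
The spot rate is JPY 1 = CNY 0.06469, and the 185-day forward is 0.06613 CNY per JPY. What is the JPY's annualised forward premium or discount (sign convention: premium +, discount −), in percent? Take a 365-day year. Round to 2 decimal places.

+4.39%

T = 185/365 years.
JPY trades forward at +2.22600% vs spot over the period.
×(1/T) gives 4.39% p.a.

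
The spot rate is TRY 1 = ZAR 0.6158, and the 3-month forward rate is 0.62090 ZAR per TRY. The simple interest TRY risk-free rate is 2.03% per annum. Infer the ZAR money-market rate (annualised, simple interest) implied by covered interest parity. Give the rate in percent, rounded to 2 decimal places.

5.36%

T = 3/12 years.
By CIP, F/S equals the ZAR-to-TRY growth ratio: 0.6209/0.6158 = 1.0082819.
TRY growth factor: 1 + 0.0203×3/12 = 1.005075.
Hence g_ZAR = 1.0133989.
(1.0133989 − 1)/T = 0.053596, i.e. 5.36%.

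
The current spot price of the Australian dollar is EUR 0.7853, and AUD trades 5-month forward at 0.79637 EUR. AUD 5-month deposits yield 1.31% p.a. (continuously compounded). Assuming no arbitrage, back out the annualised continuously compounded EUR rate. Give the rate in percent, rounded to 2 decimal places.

4.67%

T = 5/12 years.
CIP gives F = S · g_EUR/g_AUD, so g_EUR/g_AUD = 0.79637/0.7853 = 1.0140965.
AUD growth factor: e^(0.0131×5/12) = 1.0054733.
Hence g_EUR = 1.019647.
Take logs: ln 1.019647 / (5/12) = 0.046696, so 4.67%.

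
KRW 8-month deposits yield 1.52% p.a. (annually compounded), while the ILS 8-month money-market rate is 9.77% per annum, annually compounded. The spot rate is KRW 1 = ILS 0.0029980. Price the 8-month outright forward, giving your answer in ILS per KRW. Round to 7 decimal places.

0.0031583

T = 8/12 years.
ILS accumulates by (1 + 0.0977)^(8/12) = 1.0641163.
Growth of 1 KRW over T: (1 + 0.0152)^(8/12) = 1.0101078.
So F = 0.002998 × 1.0641163 / 1.0101078 = 0.003158297 (ILS/KRW).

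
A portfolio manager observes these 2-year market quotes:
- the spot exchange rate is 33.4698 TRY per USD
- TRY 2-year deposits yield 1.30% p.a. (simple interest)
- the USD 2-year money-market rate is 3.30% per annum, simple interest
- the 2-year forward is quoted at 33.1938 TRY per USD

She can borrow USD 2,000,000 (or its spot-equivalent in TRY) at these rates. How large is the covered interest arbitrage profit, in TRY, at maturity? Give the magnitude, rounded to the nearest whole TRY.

T = 2 years.
Invest the USD and cover forward: 2,000,000 × 1.066000 × 33.1938 = TRY 70,769,181.60.
Convert at spot and invest in TRY: 2,000,000 × 33.4698 × 1.026000 = TRY 68,680,029.60.
The quoted forward overvalues USD, so borrow TRY, buy USD at spot, deposit the USD at 3.30%, and sell the proceeds forward at 33.1938.
The gap between the two covered legs is TRY 2,089,152.

TRY 2,089,152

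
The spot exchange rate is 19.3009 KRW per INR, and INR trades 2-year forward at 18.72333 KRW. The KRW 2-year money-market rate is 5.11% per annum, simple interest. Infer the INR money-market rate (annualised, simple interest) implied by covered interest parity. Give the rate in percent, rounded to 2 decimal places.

6.81%

T = 2 years.
F/S = 18.72333/19.3009 = 0.9700755 = (growth of KRW) / (growth of INR).
KRW growth factor: 1 + 0.0511×2 = 1.102200.
That pins the INR growth at 1.1362002.
(1.1362002 − 1)/T = 0.068100, i.e. 6.81%.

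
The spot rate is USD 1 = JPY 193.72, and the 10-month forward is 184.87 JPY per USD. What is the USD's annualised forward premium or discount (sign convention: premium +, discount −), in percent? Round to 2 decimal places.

T = 10/12 years.
(F − S)/S = (184.87 − 193.72)/193.72 = -0.0456845.
Per annum: -0.0456845 / (10/12) = -0.054821 = -5.48%.

-5.48%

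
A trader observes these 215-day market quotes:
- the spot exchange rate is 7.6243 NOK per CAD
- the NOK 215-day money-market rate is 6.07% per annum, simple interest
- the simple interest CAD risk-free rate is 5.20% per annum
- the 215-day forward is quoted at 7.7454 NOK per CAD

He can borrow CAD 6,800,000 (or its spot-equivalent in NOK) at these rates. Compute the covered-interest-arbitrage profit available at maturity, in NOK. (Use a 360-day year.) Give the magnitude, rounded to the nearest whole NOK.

NOK 579,674

T = 215/360 years.
Route A — deposit CAD, sell forward: 6,800,000 × 1.0310555556 × 7.7454 = NOK 54,304,376.36.
Route B — convert at spot, deposit NOK: 6,800,000 × 7.6243 × 1.0362513889 = NOK 53,724,701.96.
The quoted forward overvalues CAD, so borrow NOK, buy CAD at spot, deposit the CAD at 5.20%, and sell the proceeds forward at 7.7454.
Arbitrage profit = |54,304,376.36 − 53,724,701.96| = NOK 579,674.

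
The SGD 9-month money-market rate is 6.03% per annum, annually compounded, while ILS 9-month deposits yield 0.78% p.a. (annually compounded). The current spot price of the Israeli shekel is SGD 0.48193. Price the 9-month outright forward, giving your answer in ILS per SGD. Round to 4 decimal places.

T = 9/12 years.
SGD growth factor: (1 + 0.0603)^(9/12) = 1.0448924.
ILS growth factor: (1 + 0.0078)^(9/12) = 1.0058443.
So F = 0.48193 × 1.0448924 / 1.0058443 = 0.5006391 (SGD/ILS).
Invert for ILS per SGD: 1 / 0.5006391 = 1.9974.

1.9974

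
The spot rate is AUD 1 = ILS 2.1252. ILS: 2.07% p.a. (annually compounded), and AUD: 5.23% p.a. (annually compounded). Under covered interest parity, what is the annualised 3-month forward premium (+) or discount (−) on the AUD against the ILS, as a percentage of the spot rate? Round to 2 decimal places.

-3.04%

T = 3/12 years.
F = S · g_ILS/g_AUD = 2.1252 × 1.0051353/1.0128261 = 2.1090625.
(F − S)/S ÷ T = (2.1090625 − 2.1252)/2.1252/(3/12) = -0.030374 → -3.04%.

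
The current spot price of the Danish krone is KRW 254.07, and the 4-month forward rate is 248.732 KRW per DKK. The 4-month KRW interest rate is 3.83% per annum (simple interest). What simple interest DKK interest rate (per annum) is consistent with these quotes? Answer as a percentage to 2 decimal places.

T = 4/12 years.
By CIP, F/S equals the KRW-to-DKK growth ratio: 248.732/254.07 = 0.9789900.
The KRW side grows by 1 + 0.0383×4/12 = 1.0127667.
That pins the DKK growth at 1.0345016.
(1.0345016 − 1)/T = 0.103505, i.e. 10.35%.

10.35%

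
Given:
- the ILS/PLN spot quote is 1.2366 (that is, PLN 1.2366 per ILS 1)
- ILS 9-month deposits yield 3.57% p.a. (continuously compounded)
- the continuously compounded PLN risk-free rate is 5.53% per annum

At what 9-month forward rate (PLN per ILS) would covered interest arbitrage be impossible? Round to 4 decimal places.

T = 9/12 years.
PLN accumulates by e^(0.0553×9/12) = 1.0423471.
ILS accumulates by e^(0.0357×9/12) = 1.0271367.
CIP: F = S · (grow PLN)/(grow ILS) = 1.2366 × 1.0423471/1.0271367 = 1.254912 PLN per ILS.

1.2549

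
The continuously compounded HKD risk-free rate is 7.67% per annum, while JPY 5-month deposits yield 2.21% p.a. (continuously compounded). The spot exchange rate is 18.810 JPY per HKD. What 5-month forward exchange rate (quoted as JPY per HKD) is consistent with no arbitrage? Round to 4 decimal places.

18.3869

T = 5/12 years.
JPY accumulates by e^(0.0221×5/12) = 1.00925086.
HKD accumulates by e^(0.0767×5/12) = 1.03247448.
Forward (JPY per HKD) = 18.81 × 1.00925086 / 1.03247448 = 18.386904.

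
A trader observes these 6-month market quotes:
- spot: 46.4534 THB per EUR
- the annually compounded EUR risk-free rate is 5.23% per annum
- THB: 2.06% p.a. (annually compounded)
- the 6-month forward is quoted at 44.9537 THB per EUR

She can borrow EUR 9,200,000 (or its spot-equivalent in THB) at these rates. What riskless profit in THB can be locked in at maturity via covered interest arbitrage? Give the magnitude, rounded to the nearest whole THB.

THB 7,499,588

T = 6/12 years.
Route A — deposit EUR, sell forward: 9,200,000 × 1.02581674777 × 44.9537 = THB 424,251,176.67.
Route B — convert at spot, deposit THB: 9,200,000 × 46.4534 × 1.01024749443 = THB 431,750,764.81.
The quoted forward undervalues EUR, so borrow EUR, convert to THB at spot, deposit the THB at 2.06%, and buy EUR forward at 44.9537 to cover the loan.
Profit = 431,750,764.81 − 424,251,176.67 = THB 7,499,588.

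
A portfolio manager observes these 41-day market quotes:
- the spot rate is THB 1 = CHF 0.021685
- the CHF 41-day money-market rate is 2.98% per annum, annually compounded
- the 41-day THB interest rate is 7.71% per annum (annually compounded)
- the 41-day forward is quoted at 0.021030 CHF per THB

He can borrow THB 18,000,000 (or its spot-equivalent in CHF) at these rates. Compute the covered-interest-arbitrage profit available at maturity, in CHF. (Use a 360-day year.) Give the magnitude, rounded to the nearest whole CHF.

CHF 9,882

T = 41/360 years.
Invest the THB and cover forward: 18,000,000 × 1.00849466 × 0.021030 = CHF 381,755.57.
Convert at spot and invest in CHF: 18,000,000 × 0.021685 × 1.0033499 = CHF 391,637.57.
The quoted forward undervalues THB, so borrow THB, convert to CHF at spot, deposit the CHF at 2.98%, and buy THB forward at 0.021030 to cover the loan.
Arbitrage profit = |381,755.57 − 391,637.57| = CHF 9,882.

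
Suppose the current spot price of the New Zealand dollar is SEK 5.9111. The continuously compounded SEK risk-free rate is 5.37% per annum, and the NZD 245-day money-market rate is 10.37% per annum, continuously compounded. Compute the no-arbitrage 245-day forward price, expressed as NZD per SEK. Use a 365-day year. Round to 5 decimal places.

T = 245/365 years.
SEK growth factor: e^(0.0537×245/365) = 1.0367027.
Growth of 1 NZD over T: e^(0.1037×245/365) = 1.0720866.
Forward (SEK per NZD) = 5.9111 × 1.0367027 / 1.0720866 = 5.716006.
Quoted the other way: 1/5.716006 = 0.17495 NZD per SEK.

0.17495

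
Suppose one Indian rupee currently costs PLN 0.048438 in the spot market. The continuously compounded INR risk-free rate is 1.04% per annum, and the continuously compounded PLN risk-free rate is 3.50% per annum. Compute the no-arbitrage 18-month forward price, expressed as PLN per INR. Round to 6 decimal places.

0.050259

T = 18/12 years.
PLN growth factor: e^(0.0350×18/12) = 1.0539026.
Growth of 1 INR over T: e^(0.0104×18/12) = 1.0157223.
Forward (PLN per INR) = 0.048438 × 1.0539026 / 1.0157223 = 0.05025875.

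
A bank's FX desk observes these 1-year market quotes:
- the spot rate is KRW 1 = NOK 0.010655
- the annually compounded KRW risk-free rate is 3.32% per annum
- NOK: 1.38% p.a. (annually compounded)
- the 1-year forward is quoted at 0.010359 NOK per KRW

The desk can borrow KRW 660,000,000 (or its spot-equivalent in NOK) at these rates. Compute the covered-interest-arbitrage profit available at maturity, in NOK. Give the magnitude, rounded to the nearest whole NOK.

T = 1 year.
Route A — deposit KRW, sell forward: 660,000,000 × 1.033200 × 0.010359 = NOK 7,063,926.41.
Route B — convert at spot, deposit NOK: 660,000,000 × 0.010655 × 1.013800 = NOK 7,129,345.74.
The quoted forward undervalues KRW, so borrow KRW, convert to NOK at spot, deposit the NOK at 1.38%, and buy KRW forward at 0.010359 to cover the loan.
The gap between the two covered legs is NOK 65,419.

NOK 65,419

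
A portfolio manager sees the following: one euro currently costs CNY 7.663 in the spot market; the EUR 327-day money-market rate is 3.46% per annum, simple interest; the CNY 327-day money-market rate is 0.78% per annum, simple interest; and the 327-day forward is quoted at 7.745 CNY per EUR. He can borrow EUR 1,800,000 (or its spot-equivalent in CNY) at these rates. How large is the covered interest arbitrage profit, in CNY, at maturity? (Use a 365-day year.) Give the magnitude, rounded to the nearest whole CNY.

CNY 483,353

T = 327/365 years.
Invest the EUR and cover forward: 1,800,000 × 1.0309978082 × 7.745 = CNY 14,373,140.44.
Convert at spot and invest in CNY: 1,800,000 × 7.663 × 1.0069879452 = CNY 13,889,787.52.
The quoted forward overvalues EUR, so borrow CNY, buy EUR at spot, deposit the EUR at 3.46%, and sell the proceeds forward at 7.745.
Profit = 14,373,140.44 − 13,889,787.52 = CNY 483,353.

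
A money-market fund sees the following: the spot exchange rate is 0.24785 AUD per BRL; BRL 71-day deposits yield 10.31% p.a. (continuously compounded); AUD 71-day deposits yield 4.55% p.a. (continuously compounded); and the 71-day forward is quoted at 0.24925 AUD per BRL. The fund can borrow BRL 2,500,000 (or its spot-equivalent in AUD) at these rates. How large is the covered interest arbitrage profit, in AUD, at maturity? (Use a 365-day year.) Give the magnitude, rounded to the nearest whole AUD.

AUD 10,615

T = 71/365 years.
Keep in BRL, deliver into the forward: 2,500,000·1.02025752·0.24925 = AUD 635,747.97.
Swap to AUD now, deposit: 2,500,000·0.24785·1.00888997 = AUD 625,133.45.
The quoted forward overvalues BRL, so borrow AUD, buy BRL at spot, deposit the BRL at 10.31%, and sell the proceeds forward at 0.24925.
Arbitrage profit = |635,747.97 − 625,133.45| = AUD 10,615.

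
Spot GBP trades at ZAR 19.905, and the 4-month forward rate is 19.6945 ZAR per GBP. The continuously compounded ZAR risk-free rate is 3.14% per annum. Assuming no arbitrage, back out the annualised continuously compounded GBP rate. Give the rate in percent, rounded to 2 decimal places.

6.33%

T = 4/12 years.
F/S = 19.6945/19.905 = 0.9894248 = (growth of ZAR) / (growth of GBP).
The ZAR side grows by e^(0.0314×4/12) = 1.0105216.
So the GBP growth factor = 1.0213223.
r = ln(1.0213223)/(4/12) = 0.063294 → 6.33%.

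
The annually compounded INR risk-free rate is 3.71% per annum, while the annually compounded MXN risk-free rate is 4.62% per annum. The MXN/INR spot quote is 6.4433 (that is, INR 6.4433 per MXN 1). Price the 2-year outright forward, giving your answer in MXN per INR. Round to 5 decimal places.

0.15794

T = 2 years.
INR growth factor: (1 + 0.0371)^2 = 1.0755764.
MXN growth factor: (1 + 0.0462)^2 = 1.0945344.
CIP: F = S · (grow INR)/(grow MXN) = 6.4433 × 1.0755764/1.0945344 = 6.331698 INR per MXN.
Invert for MXN per INR: 1 / 6.331698 = 0.15794.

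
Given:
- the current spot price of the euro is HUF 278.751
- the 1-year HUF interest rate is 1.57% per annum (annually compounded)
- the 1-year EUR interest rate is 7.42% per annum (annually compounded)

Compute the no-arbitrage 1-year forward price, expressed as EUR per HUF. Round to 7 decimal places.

0.0037941

T = 1 year.
Growth of 1 HUF over T: (1 + 0.0157)^1 = 1.015700.
EUR growth factor: (1 + 0.0742)^1 = 1.074200.
Forward (HUF per EUR) = 278.751 × 1.015700 / 1.074200 = 263.5705.
Quoted the other way: 1/263.5705 = 0.0037941 EUR per HUF.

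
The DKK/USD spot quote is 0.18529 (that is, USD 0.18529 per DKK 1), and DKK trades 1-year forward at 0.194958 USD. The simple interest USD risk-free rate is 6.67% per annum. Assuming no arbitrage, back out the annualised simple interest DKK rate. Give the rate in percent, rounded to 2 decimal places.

T = 1 year.
By CIP, F/S equals the USD-to-DKK growth ratio: 0.194958/0.18529 = 1.0521777.
USD growth factor: 1 + 0.0667×1 = 1.066700.
Hence g_DKK = 1.0138021.
r = (1.0138021 − 1)/1 = 0.013802 → 1.38%.

1.38%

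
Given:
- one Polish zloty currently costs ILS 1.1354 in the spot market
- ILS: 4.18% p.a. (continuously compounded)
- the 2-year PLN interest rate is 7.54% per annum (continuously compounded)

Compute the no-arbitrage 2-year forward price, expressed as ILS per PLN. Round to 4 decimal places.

T = 2 years.
ILS accumulates by e^(0.0418×2) = 1.0871939.
PLN accumulates by e^(0.0754×2) = 1.1627641.
CIP: F = S · (grow ILS)/(grow PLN) = 1.1354 × 1.0871939/1.1627641 = 1.061608 ILS per PLN.

1.0616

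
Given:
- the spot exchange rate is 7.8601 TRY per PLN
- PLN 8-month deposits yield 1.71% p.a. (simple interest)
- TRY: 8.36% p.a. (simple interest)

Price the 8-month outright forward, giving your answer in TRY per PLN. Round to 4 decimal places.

T = 8/12 years.
Growth of 1 TRY over T: 1 + 0.0836×8/12 = 1.0557333.
PLN growth factor: 1 + 0.0171×8/12 = 1.011400.
So F = 7.8601 × 1.0557333 / 1.011400 = 8.204636 (TRY/PLN).

8.2046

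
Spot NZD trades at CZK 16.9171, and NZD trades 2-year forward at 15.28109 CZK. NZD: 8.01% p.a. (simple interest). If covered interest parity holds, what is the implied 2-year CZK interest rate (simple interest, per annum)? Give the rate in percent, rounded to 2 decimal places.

T = 2 years.
F/S = 15.28109/16.9171 = 0.9032925 = (growth of CZK) / (growth of NZD).
NZD growth factor: 1 + 0.0801×2 = 1.160200.
That pins the CZK growth at 1.048000.
(1.048000 − 1)/T = 0.024000, i.e. 2.40%.

2.40%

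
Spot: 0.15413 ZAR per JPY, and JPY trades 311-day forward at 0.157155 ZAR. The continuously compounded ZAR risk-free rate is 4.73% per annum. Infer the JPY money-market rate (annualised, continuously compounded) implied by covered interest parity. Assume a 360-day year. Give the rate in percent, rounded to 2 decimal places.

T = 311/360 years.
By CIP, F/S equals the ZAR-to-JPY growth ratio: 0.157155/0.15413 = 1.0196263.
ZAR growth factor: e^(0.0473×311/360) = 1.0417083.
Hence g_JPY = 1.021657.
Take logs: ln 1.021657 / (311/360) = 0.024802, so 2.48%.

2.48%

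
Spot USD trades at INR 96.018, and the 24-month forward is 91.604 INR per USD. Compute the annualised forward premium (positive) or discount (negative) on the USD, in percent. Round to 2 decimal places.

-2.30%

T = 2 years.
(F − S)/S = (91.604 − 96.018)/96.018 = -0.0459705.
×(1/T) gives -2.30% p.a.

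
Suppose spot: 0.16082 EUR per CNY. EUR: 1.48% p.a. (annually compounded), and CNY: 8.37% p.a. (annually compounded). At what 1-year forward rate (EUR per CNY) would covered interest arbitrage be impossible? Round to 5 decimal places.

0.15060

T = 1 year.
EUR growth factor: (1 + 0.0148)^1 = 1.014800.
CNY growth factor: (1 + 0.0837)^1 = 1.083700.
So F = 0.16082 × 1.014800 / 1.083700 = 0.1505953 (EUR/CNY).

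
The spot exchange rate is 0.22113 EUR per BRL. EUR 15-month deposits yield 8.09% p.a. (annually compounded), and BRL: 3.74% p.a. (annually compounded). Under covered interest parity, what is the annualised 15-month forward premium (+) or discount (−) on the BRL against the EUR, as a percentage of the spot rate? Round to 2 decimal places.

+4.21%

T = 15/12 years.
No-arbitrage forward: 0.22113 × 1.1021276 / 1.0469665 = 0.23278059 EUR/BRL.
Annualised premium = (F − S)/S × (1/T) = (0.23278059 − 0.22113)/0.22113 ÷ (15/12) = 4.21%.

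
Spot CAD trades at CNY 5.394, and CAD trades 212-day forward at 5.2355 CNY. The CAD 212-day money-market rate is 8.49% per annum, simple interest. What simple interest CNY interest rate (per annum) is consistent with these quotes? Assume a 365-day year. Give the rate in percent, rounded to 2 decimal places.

3.18%

T = 212/365 years.
CIP gives F = S · g_CNY/g_CAD, so g_CNY/g_CAD = 5.2355/5.394 = 0.9706155.
The CAD side grows by 1 + 0.0849×212/365 = 1.0493118.
Hence g_CNY = 1.0184783.
r = (1.0184783 − 1)/(212/365) = 0.031814 → 3.18%.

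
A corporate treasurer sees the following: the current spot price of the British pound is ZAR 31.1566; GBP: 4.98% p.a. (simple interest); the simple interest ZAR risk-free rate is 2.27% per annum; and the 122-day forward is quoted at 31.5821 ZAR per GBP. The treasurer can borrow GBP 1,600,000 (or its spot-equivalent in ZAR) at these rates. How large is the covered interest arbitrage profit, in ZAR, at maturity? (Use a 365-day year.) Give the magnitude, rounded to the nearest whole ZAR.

ZAR 1,143,683

T = 122/365 years.
Invest the GBP and cover forward: 1,600,000 × 1.0166454795 × 31.5821 = ZAR 51,372,478.72.
Convert at spot and invest in ZAR: 1,600,000 × 31.1566 × 1.0075873973 = ZAR 50,228,796.00.
The quoted forward overvalues GBP, so borrow ZAR, buy GBP at spot, deposit the GBP at 4.98%, and sell the proceeds forward at 31.5821.
Profit = 51,372,478.72 − 50,228,796.00 = ZAR 1,143,683.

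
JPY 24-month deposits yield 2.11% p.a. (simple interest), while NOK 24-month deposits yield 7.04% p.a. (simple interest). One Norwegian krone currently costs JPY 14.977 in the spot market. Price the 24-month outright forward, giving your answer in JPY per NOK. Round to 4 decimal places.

T = 2 years.
Growth of 1 JPY over T: 1 + 0.0211×2 = 1.042200.
NOK accumulates by 1 + 0.0704×2 = 1.140800.
So F = 14.977 × 1.042200 / 1.140800 = 13.682529 (JPY/NOK).

13.6825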